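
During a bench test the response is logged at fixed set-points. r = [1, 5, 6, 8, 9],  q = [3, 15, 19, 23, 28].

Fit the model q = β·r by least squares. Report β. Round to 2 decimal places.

The normal equations are: 207·β = 628.
Hence β = 628 / 207 ≈ 3.03382.

β = 3.03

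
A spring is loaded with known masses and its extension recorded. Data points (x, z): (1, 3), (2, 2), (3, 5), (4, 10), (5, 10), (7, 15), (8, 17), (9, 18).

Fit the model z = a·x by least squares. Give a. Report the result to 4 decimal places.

a = 2.0683

Entries of MᵀM: Σx·x = 249.
Moment sums: Σx·z = 515.
MᵀM·[a]ᵀ = Mᵀz becomes [[249]]·[a]ᵀ = [515]ᵀ.
a = 515/249 = 2.06827.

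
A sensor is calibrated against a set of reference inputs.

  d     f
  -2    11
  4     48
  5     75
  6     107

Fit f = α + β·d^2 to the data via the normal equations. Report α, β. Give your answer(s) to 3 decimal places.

Normal-equation sums: Σ1 = 4, Σd^2 = 81, Σd^2·d^2 = 2193.
And Σf = 241, Σd^2·f = 6539.
Normal equations: [[4, 81]; [81, 2193]]·[α, β]ᵀ = [241, 6539]ᵀ.
Eliminating β: 2193·(row 1) − 81·(row 2) gives 2211·α = 2193·241 − 81·6539 = -1146, so α = -382/737.
Then β = (6539 − 81·(-382/737))/2193 = 6635/2211.

α = -0.518, β = 3.001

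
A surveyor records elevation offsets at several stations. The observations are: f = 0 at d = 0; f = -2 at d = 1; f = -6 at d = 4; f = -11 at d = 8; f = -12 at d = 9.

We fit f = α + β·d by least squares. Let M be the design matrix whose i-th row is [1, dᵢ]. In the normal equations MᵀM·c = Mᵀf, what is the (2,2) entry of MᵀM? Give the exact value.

Row 2 ↔ basis d, column 2 ↔ basis d, so (MᵀM)_{2,2} = Σᵢ (d)·(d) = (0)·(0) + (1)·(1) + (4)·(4) + (8)·(8) + (9)·(9) = 162.

162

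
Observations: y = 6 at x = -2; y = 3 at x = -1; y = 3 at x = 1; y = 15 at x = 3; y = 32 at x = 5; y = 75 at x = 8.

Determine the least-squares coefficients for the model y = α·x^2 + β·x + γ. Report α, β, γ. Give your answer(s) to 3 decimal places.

MᵀM·[α, β, γ]ᵀ = Mᵀy reads: 4820·α + 656·β + 104·γ = 5765;  656·α + 104·β + 14·γ = 793;  104·α + 14·β + 6·γ = 134.
Solving the 3×3 system (Gaussian elimination) gives α = 70523/66588, β = 641/1074, γ = 28667/11098.

α = 1.059, β = 0.597, γ = 2.583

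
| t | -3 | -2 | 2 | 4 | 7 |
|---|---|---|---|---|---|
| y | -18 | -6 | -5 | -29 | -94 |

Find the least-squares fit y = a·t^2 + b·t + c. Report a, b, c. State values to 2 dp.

a = -2.03, b = 0.43, c = 2.17

The normal system MᵀM·[a, b, c]ᵀ = Mᵀy is [[2770, 380, 82]; [380, 82, 8]; [82, 8, 5]]·[a, b, c]ᵀ = [-5276, -718, -152]ᵀ.
Solving the 3×3 system (Gaussian elimination) gives a = -31028/15301, b = 6573/15301, c = 33192/15301.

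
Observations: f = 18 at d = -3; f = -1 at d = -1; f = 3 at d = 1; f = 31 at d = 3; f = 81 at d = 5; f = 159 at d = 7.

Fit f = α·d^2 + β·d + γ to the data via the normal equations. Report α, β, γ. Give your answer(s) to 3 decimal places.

α = 2.987, β = 2.039, γ = -2.369

Entries of AᵀA: Σd^2·d^2 = 3190, Σd^2·d = 468, Σd^2 = 94, Σd·d = 94, Σd = 12, Σ1 = 6.
And Σd^2·f = 10259, Σd·f = 1561, Σf = 291.
So AᵀA·[α, β, γ]ᵀ = Aᵀf: [[3190, 468, 94]; [468, 94, 12]; [94, 12, 6]]·[α, β, γ]ᵀ = [10259, 1561, 291]ᵀ.
Row-reducing yields α = 669/224, β = 571/280, γ = -379/160.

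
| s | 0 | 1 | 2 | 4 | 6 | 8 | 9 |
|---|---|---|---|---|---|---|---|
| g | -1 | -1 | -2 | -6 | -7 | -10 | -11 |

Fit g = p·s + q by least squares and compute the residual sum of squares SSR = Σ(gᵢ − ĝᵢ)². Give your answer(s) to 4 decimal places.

Forming MᵀM = [[202, 30]; [30, 7]] and Mᵀg = [-250, -38]ᵀ gives MᵀM·[p, q]ᵀ = Mᵀg.
Eliminating q: 7·(row 1) − 30·(row 2) gives 514·p = 7·(-250) − 30·(-38) = -610, so p = -305/257.
Then q = ((-38) − 30·(-305/257))/7 = -88/257.
Residuals: -169/257, 136/257, 184/257, -234/257, 119/257, -42/257, 6/257; SSR = 590/257.

SSR = 2.2957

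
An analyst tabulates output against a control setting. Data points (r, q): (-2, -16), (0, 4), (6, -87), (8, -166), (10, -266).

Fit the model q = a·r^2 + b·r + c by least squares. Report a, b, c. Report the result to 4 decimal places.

a = -2.9983, b = 3.0243, c = 2.8239

Forming AᵀA = [[15408, 1720, 204]; [1720, 204, 22]; [204, 22, 5]] and Aᵀq = [-40420, -4478, -531]ᵀ gives AᵀA·[a, b, c]ᵀ = Aᵀq.
Inverting the 3×3 Gram matrix, [a, b, c]ᵀ = [-19477/6496, 9823/3248, 2293/812]ᵀ.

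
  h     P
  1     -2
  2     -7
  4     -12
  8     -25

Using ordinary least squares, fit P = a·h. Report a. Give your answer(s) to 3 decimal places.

Compute the Gram sums: Σh·h = 85.
Right-hand side: Σh·P = -264.
a = (-264)/85 = -3.10588.

a = -3.106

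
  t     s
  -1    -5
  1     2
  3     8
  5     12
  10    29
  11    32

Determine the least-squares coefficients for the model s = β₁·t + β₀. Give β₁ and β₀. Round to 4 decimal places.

β₁ = 3.0471, β₀ = -1.7275

The normal equations are: 257·β₁ + 29·β₀ = 733;  29·β₁ + 6·β₀ = 78.
Determinant 257·6 − 29² = 701.
β₁ = (733·6 − 29·78)/701 = 2136/701; β₀ = (257·78 − 29·733)/701 = -1211/701.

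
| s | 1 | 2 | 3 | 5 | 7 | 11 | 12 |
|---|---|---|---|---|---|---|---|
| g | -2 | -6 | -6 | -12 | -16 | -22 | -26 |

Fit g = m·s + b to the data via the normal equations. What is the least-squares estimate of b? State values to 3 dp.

b = -0.876

Forming AᵀA = [[353, 41]; [41, 7]] and Aᵀg = [-758, -90]ᵀ gives AᵀA·[m, b]ᵀ = Aᵀg.
Determinant 353·7 − 41² = 790.
m = ((-758)·7 − 41·(-90))/790 = -808/395; b = (353·(-90) − 41·(-758))/790 = -346/395.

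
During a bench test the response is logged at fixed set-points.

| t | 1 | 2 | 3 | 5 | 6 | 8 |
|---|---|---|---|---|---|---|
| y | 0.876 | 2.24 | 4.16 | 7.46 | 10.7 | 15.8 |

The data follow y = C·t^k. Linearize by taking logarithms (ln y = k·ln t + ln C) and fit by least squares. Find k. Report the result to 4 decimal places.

k = 1.3834

Linearized form: ln y = k·ln t + ln C. From the 6 transformed points,
Σln t = 7.2724, Σ(ln t)² = 11.8122, Σln y = 9.2394, Σln t·ln y = 15.3455.
Equations: 11.8122·k + 7.2724·ln C = 15.3455;  7.2724·k + 6·ln C = 9.2394.
Slope k = (n·Σln t·ln y − Σln t·Σln y)/(n·Σ(ln t)² − (Σln t)²) = (6·15.3455 − 7.2724·9.2394)/17.9853 = 1.38339; ln C = (Σln y − k·Σln t)/n = -0.13685.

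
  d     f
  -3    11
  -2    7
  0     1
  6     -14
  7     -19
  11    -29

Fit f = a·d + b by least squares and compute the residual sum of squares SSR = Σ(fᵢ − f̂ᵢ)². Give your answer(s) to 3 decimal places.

SSR = 3.792

Forming AᵀA = [[219, 19]; [19, 6]] and Aᵀf = [-583, -43]ᵀ gives AᵀA·[a, b]ᵀ = Aᵀf.
Eliminating b: 6·(row 1) − 19·(row 2) gives 953·a = 6·(-583) − 19·(-43) = -2681, so a = -2681/953.
Then b = ((-43) − 19·(-2681/953))/6 = 1660/953.
Residuals: 780/953, -351/953, -707/953, 1084/953, -1000/953, 194/953; SSR = 3614/953.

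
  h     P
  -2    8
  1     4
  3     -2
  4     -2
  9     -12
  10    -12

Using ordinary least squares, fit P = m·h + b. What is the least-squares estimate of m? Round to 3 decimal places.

Entries of XᵀX: Σh·h = 211, Σh = 25, Σ1 = 6.
Moment sums: Σh·P = -254, ΣP = -16.
XᵀX·[m, b]ᵀ = XᵀP becomes [[211, 25]; [25, 6]]·[m, b]ᵀ = [-254, -16]ᵀ.
Δ = 211·6 − 25² = 641.
m = ((-254)·6 − 25·(-16))/641 = -1124/641; b = (211·(-16) − 25·(-254))/641 = 2974/641.

m = -1.754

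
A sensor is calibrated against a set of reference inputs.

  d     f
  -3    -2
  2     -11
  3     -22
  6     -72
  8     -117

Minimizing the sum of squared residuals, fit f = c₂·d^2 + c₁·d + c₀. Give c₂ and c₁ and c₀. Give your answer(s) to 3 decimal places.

c₂ = -1.429, c₁ = -3.378, c₀ = 0.889

Sums needed: Σd^2·d^2 = 5570, Σd^2·d = 736, Σd^2 = 122, Σd·d = 122, Σd = 16, Σ1 = 5.
For Mᵀf: Σd^2·f = -10340, Σd·f = -1450, Σf = -224.
Normal equations: [[5570, 736, 122]; [736, 122, 16]; [122, 16, 5]]·[c₂, c₁, c₀]ᵀ = [-10340, -1450, -224]ᵀ.
Row-reducing yields c₂ = -12738/8911, c₁ = -30103/8911, c₀ = 1132/1273.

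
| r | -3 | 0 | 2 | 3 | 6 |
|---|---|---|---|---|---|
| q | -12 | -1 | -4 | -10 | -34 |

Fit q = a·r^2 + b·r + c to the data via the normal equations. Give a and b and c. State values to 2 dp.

Normal-equation sums: Σr^2·r^2 = 1474, Σr^2·r = 224, Σr^2 = 58, Σr·r = 58, Σr = 8, Σ1 = 5.
Right-hand side: Σr^2·q = -1438, Σr·q = -206, Σq = -61.
So MᵀM·[a, b, c]ᵀ = Mᵀq: [[1474, 224, 58]; [224, 58, 8]; [58, 8, 5]]·[a, b, c]ᵀ = [-1438, -206, -61]ᵀ.
Inverting the 3×3 Gram matrix, [a, b, c]ᵀ = [-90/91, 43/91, -135/91]ᵀ.

a = -0.99, b = 0.47, c = -1.48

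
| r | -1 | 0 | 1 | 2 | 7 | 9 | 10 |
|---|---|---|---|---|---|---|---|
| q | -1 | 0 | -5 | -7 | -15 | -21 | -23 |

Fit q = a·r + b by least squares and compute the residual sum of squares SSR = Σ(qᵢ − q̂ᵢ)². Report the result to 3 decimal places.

SSR = 9.138

MᵀM·[a, b]ᵀ = Mᵀq reads: 236·a + 28·b = -542;  28·a + 7·b = -72.
det = 236·7 − 28² = 868.
a = ((-542)·7 − 28·(-72))/868 = -127/62; b = (236·(-72) − 28·(-542))/868 = -454/217.
Residuals: -415/434, 454/217, -373/434, -176/217, 621/434, -205/434, -92/217; SSR = 1983/217.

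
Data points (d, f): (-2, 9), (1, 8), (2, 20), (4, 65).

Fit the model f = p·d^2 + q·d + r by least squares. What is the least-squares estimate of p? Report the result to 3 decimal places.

p = 3.250

Forming MᵀM = [[289, 65, 25]; [65, 25, 5]; [25, 5, 4]] and Mᵀf = [1164, 290, 102]ᵀ gives MᵀM·[p, q, r]ᵀ = Mᵀf.
Inverting the 3×3 Gram matrix, [p, q, r]ᵀ = [13/4, 169/60, 5/3]ᵀ.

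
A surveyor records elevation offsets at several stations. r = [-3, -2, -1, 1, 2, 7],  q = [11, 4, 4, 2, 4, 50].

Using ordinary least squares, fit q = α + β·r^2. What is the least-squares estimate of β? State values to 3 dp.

β = 0.995

Sums needed: Σ1 = 6, Σr^2 = 68, Σr^2·r^2 = 2516.
Right-hand side: Σq = 75, Σr^2·q = 2587.
Δ = 6·2516 − 68² = 10472.
α = (75·2516 − 68·2587)/10472 = 94/77; β = (6·2587 − 68·75)/10472 = 5211/5236.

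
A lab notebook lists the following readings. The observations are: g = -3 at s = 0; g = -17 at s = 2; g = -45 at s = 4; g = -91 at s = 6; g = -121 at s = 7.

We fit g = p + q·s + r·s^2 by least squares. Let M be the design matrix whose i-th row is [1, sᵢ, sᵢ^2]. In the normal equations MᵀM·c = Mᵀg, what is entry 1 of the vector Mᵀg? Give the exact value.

-277

Entry 1 ↔ basis 1, so (Mᵀg)_{1} = Σᵢ gᵢ = (1)·(-3) + (1)·(-17) + (1)·(-45) + (1)·(-91) + (1)·(-121) = -277.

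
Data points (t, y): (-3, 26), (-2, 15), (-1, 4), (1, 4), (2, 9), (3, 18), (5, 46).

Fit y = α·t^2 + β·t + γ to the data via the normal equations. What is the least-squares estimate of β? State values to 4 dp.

Entries of AᵀA: Σt^2·t^2 = 821, Σt^2·t = 125, Σt^2 = 53, Σt·t = 53, Σt = 5, Σ1 = 7.
And Σt^2·y = 1650, Σt·y = 194, Σy = 122.
AᵀA·[α, β, γ]ᵀ = Aᵀy becomes [[821, 125, 53]; [125, 53, 5]; [53, 5, 7]]·[α, β, γ]ᵀ = [1650, 194, 122]ᵀ.
Solving the 3×3 system (Gaussian elimination) gives α = 5816/2877, β = -4034/2877, γ = 428/137.

β = -1.4022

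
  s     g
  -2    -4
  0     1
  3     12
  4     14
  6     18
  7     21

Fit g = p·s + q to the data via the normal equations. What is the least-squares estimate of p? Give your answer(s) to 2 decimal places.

Sums needed: Σs·s = 114, Σs = 18, Σ1 = 6.
Right-hand side: Σs·g = 355, Σg = 62.
Normal equations: [[114, 18]; [18, 6]]·[p, q]ᵀ = [355, 62]ᵀ.
Eliminating q: 6·(row 1) − 18·(row 2) gives 360·p = 6·355 − 18·62 = 1014, so p = 169/60.
Then q = (62 − 18·(169/60))/6 = 113/60.

p = 2.82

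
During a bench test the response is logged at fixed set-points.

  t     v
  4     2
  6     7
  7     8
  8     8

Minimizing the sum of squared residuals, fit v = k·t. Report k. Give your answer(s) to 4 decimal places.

k = 1.0303

Entries of MᵀM: Σt·t = 165.
For Mᵀv: Σt·v = 170.
Normal equations: [[165]]·[k]ᵀ = [170]ᵀ.
k = 170/165 = 1.0303.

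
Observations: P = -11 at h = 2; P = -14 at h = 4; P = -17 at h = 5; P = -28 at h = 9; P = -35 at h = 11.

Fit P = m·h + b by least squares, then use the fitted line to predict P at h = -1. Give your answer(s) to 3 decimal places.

With design matrix X, XᵀX = [[247, 31]; [31, 5]] and XᵀP = [-800, -105]ᵀ.
det = 247·5 − 31² = 274.
m = ((-800)·5 − 31·(-105))/274 = -745/274; b = (247·(-105) − 31·(-800))/274 = -1135/274.
At h = -1: P̂ = (-745/274)·(-1) + (-1135/274)·(1) = -195/137.

P̂ = -1.423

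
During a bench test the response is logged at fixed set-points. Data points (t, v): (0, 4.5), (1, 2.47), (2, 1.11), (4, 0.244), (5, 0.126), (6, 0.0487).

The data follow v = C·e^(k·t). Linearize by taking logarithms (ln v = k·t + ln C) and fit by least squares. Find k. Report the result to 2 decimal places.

With ln vᵢ as the transformed response and tᵢ as the regressor:
XᵀX = [[82.0000, 18.0000]; [18.0000, 6]], rhs = [-33.0192, -3.9915]ᵀ  (here Σt = 18.0000, Σ(t)² = 82.0000, Σln v = -3.9915, Σt·ln v = -33.0192).
Solving (det = 168.0000): k = -0.75160, ln C = 1.58955.

k = -0.75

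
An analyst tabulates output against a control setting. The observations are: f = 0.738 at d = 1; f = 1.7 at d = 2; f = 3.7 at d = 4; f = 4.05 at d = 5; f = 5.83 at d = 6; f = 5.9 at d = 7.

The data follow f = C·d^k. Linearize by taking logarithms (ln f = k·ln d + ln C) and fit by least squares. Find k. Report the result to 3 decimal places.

Let Y = ln f. Fitting Y = k·ln d + ln C by least squares:
AᵀA = [[11.9895, 7.4265]; [7.4265, 6]], rhs = [11.0455, 6.4718]ᵀ  (here Σln d = 7.4265, Σ(ln d)² = 11.9895, Σln f = 6.4718, Σln d·ln f = 11.0455).
Δ = 11.9895·6 − (7.4265)² = 16.7835; k = (11.0455·6 − 7.4265·6.4718)/16.7835 = 1.08496, ln C = (11.9895·6.4718 − 7.4265·11.0455)/16.7835 = -0.26428.

k = 1.085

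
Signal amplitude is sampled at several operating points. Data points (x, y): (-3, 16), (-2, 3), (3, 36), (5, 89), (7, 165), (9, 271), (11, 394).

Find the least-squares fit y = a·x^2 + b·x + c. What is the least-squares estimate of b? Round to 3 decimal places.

The normal equations are: 24406·a + 2520·b + 298·c = 80415;  2520·a + 298·b + 30·c = 8427;  298·a + 30·b + 7·c = 974.
Solving the 3×3 system (Gaussian elimination) gives a = 4598297/1543362, b = 1669241/514454, c = -1234972/771681.

b = 3.245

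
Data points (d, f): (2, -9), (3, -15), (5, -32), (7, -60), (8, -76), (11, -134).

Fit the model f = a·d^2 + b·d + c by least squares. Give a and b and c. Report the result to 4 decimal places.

a = -0.9524, b = -1.5885, c = -1.6250

Sums needed: Σd^2·d^2 = 21860, Σd^2·d = 2346, Σd^2 = 272, Σd·d = 272, Σd = 36, Σ1 = 6.
For Xᵀf: Σd^2·f = -24989, Σd·f = -2725, Σf = -326.
XᵀX·[a, b, c]ᵀ = Xᵀf becomes [[21860, 2346, 272]; [2346, 272, 36]; [272, 36, 6]]·[a, b, c]ᵀ = [-24989, -2725, -326]ᵀ.
Solving the 3×3 system (Gaussian elimination) gives a = -4867/5110, b = -8117/5110, c = -4152/2555.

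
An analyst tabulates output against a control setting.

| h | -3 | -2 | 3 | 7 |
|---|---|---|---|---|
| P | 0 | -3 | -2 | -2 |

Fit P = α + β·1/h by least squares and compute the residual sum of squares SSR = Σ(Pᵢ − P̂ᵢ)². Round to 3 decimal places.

SSR = 4.737

Forming XᵀX = [[4, -5/14]; [-5/14, 869/1764]] and XᵀP = [-7, 23/42]ᵀ gives XᵀX·[α, β]ᵀ = XᵀP.
Eliminating β: (869/1764)·(row 1) − (-5/14)·(row 2) gives (3251/1764)·α = (869/1764)·(-7) − (-5/14)·(23/42) = -2869/882, so α = -5738/3251.
Then β = ((23/42) − (-5/14)·(-5738/3251))/(869/1764) = -546/3251.
Residuals: 5556/3251, -4288/3251, -582/3251, -686/3251; SSR = 15400/3251.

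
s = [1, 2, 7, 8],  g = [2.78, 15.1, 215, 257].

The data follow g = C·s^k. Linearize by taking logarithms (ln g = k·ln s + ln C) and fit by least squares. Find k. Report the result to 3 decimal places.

k = 2.176

Let Y = ln g. Fitting Y = k·ln s + ln C by least squares:
AᵀA = [[8.5911, 4.7185]; [4.7185, 4]], rhs = [23.8714, 14.6569]ᵀ  (here Σln s = 4.7185, Σ(ln s)² = 8.5911, Σln g = 14.6569, Σln s·ln g = 23.8714).
Δ = 8.5911·4 − (4.7185)² = 12.1002; k = (23.8714·4 − 4.7185·14.6569)/12.1002 = 2.17579, ln C = (8.5911·14.6569 − 4.7185·23.8714)/12.1002 = 1.09760.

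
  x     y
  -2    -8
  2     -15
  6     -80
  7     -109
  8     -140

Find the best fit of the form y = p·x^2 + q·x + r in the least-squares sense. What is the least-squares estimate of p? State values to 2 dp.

Forming MᵀM = [[7825, 1071, 157]; [1071, 157, 21]; [157, 21, 5]] and Mᵀy = [-17273, -2377, -352]ᵀ gives MᵀM·[p, q, r]ᵀ = Mᵀy.
Row-reducing yields p = -20745/10634, q = -14783/10634, r = -1352/409.

p = -1.95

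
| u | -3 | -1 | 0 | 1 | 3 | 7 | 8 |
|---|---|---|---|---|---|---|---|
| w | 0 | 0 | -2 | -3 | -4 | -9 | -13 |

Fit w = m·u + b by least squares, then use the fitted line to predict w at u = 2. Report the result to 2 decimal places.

Forming AᵀA = [[133, 15]; [15, 7]] and Aᵀw = [-182, -31]ᵀ gives AᵀA·[m, b]ᵀ = Aᵀw.
Δ = 133·7 − 15² = 706.
m = ((-182)·7 − 15·(-31))/706 = -809/706; b = (133·(-31) − 15·(-182))/706 = -1393/706.
At u = 2: ŵ = (-809/706)·(2) + (-1393/706)·(1) = -3011/706.

ŵ = -4.26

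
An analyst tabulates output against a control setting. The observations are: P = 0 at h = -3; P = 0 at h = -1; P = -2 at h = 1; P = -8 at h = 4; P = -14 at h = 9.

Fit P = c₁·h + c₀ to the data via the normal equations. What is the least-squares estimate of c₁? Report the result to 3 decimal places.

Entries of AᵀA: Σh·h = 108, Σh = 10, Σ1 = 5.
And Σh·P = -160, ΣP = -24.
det = 108·5 − 10² = 440.
c₁ = ((-160)·5 − 10·(-24))/440 = -14/11; c₀ = (108·(-24) − 10·(-160))/440 = -124/55.

c₁ = -1.273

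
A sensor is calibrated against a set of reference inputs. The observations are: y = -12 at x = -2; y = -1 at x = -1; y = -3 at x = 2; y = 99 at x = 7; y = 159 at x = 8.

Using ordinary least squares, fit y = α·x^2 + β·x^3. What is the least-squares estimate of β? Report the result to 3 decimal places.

β = 0.510

The normal equations are: 6530·α + 49574·β = 14966;  49574·α + 379922·β = 115438.
(Σx^2·x^2 = 6530, Σx^2·x^3 = 49574, Σx^3·x^3 = 379922, Σx^2·y = 14966, Σx^3·y = 115438.)
Δ = 6530·379922 − 49574² = 23309184.
α = (14966·379922 − 49574·115438)/23309184 = -4601345/2913648; β = (6530·115438 − 49574·14966)/23309184 = 1485707/2913648.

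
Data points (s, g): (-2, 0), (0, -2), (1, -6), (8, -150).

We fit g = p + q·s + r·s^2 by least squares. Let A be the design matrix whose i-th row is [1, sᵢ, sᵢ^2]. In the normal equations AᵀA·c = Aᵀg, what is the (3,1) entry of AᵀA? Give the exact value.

69

Row 3 ↔ basis s^2, column 1 ↔ basis 1, so (AᵀA)_{3,1} = Σᵢ s^2 = (4)·(1) + (0)·(1) + (1)·(1) + (64)·(1) = 69.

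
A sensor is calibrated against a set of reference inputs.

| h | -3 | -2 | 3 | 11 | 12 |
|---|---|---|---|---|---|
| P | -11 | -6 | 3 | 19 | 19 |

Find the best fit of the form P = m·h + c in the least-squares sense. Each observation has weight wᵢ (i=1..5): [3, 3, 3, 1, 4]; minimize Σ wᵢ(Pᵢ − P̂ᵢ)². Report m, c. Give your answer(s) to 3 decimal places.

m = 1.925, c = -3.501

Sums needed: Σwᵢ·h·h = 763, Σwᵢ·h = 53, Σwᵢ·1 = 14.
And Σwᵢ·h·P = 1283, Σwᵢ·P = 53.
So XᵀWX·[m, c]ᵀ = XᵀWP: [[763, 53]; [53, 14]]·[m, c]ᵀ = [1283, 53]ᵀ.
Δ = 763·14 − 53² = 7873.
m = (1283·14 − 53·53)/7873 = 15153/7873; c = (763·53 − 53·1283)/7873 = -27560/7873.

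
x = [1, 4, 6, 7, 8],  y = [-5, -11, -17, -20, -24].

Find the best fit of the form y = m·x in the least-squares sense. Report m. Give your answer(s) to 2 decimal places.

m = -2.91

Compute the Gram sums: Σx·x = 166.
Moment sums: Σx·y = -483.
m = (-483)/166 = -2.90964.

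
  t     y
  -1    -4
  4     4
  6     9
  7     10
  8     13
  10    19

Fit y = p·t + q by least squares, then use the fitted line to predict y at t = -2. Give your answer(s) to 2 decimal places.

ŷ = -7.08

Entries of MᵀM: Σt·t = 266, Σt = 34, Σ1 = 6.
Right-hand side: Σt·y = 438, Σy = 51.
So MᵀM·[p, q]ᵀ = Mᵀy: [[266, 34]; [34, 6]]·[p, q]ᵀ = [438, 51]ᵀ.
Δ = 266·6 − 34² = 440.
p = (438·6 − 34·51)/440 = 447/220; q = (266·51 − 34·438)/440 = -663/220.
At t = -2: ŷ = (447/220)·(-2) + (-663/220)·(1) = -1557/220.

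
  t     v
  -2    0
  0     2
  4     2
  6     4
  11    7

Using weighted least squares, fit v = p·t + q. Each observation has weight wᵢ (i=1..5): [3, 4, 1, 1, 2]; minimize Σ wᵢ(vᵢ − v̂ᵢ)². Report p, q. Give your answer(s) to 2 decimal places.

Setting ∂/∂p … = 0 gives: 306·p + 26·q = 186;  26·p + 11·q = 28.
(Σwᵢ·t·t = 306, Σwᵢ·t = 26, Σwᵢ·1 = 11, Σwᵢ·t·v = 186, Σwᵢ·v = 28.)
Δ = 306·11 − 26² = 2690.
p = (186·11 − 26·28)/2690 = 659/1345; q = (306·28 − 26·186)/2690 = 1866/1345.

p = 0.49, q = 1.39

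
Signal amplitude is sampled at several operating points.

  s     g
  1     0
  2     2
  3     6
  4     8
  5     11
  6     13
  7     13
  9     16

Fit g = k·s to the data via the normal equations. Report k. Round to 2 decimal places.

k = 1.91

Sums needed: Σs·s = 221.
Moment sums: Σs·g = 422.
So MᵀM·[k]ᵀ = Mᵀg: [[221]]·[k]ᵀ = [422]ᵀ.
Hence k = 422 / 221 ≈ 1.9095.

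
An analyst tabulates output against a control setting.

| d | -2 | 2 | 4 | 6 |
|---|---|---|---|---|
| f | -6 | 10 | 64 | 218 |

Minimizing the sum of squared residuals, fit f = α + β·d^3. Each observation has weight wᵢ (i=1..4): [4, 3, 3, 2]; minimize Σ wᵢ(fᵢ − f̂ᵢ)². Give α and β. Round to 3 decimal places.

From the data, Σwᵢ·1 = 12, Σwᵢ·d^3 = 616, Σwᵢ·d^3·d^3 = 106048.
For MᵀWf: Σwᵢ·f = 634, Σwᵢ·d^3·f = 106896.
Normal equations: [[12, 616]; [616, 106048]]·[α, β]ᵀ = [634, 106896]ᵀ.
Eliminating β: 106048·(row 1) − 616·(row 2) gives 893120·α = 106048·634 − 616·106896 = 1386496, so α = 21664/13955.
Then β = (106896 − 616·(21664/13955))/106048 = 55763/55820.

α = 1.552, β = 0.999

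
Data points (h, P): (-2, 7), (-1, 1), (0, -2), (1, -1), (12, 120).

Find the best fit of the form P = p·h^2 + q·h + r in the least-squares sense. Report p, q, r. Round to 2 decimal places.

p = 0.99, q = -1.76, r = -1.12

From the data, Σh^2·h^2 = 20754, Σh^2·h = 1720, Σh^2 = 150, Σh·h = 150, Σh = 10, Σ1 = 5.
For AᵀP: Σh^2·P = 17308, Σh·P = 1424, ΣP = 125.
So AᵀA·[p, q, r]ᵀ = AᵀP: [[20754, 1720, 150]; [1720, 150, 10]; [150, 10, 5]]·[p, q, r]ᵀ = [17308, 1424, 125]ᵀ.
Row-reducing yields p = 4773/4831, q = -42541/24155, r = -26993/24155.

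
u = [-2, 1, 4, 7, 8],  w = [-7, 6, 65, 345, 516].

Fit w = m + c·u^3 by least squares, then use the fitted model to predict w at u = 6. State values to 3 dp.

ŵ = 218.665

Entries of AᵀA: Σ1 = 5, Σu^3 = 912, Σu^3·u^3 = 383954.
Right-hand side: Σw = 925, Σu^3·w = 386749.
AᵀA·[m, c]ᵀ = Aᵀw becomes [[5, 912]; [912, 383954]]·[m, c]ᵀ = [925, 386749]ᵀ.
Eliminating c: 383954·(row 1) − 912·(row 2) gives 1088026·m = 383954·925 − 912·386749 = 2442362, so m = 1221181/544013.
Then c = (386749 − 912·(1221181/544013))/383954 = 1090145/1088026.
At u = 6: ŵ = (1221181/544013)·(1) + (1090145/1088026)·(216) = 118956841/544013.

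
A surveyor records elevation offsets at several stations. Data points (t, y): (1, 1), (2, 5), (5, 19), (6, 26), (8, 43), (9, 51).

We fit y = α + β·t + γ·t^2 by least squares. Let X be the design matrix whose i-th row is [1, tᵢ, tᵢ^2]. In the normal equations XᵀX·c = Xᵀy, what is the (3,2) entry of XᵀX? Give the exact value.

Row 3 ↔ basis t^2, column 2 ↔ basis t, so (XᵀX)_{3,2} = Σᵢ (t^2)·(t) = (1)·(1) + (4)·(2) + (25)·(5) + (36)·(6) + (64)·(8) + (81)·(9) = 1591.

1591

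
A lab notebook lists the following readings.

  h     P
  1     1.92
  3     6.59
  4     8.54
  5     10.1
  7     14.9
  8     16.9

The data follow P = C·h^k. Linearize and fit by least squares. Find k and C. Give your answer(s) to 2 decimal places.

k = 1.04, C = 1.97

Let Y = ln P. Fitting Y = k·ln h + ln C by least squares:
Sums: Σln h = 8.1197, Σ(ln h)² = 13.8297, Σln P = 12.5238, Σln h·ln P = 19.9025.
Normal system: [[13.8297, 8.1197]; [8.1197, 6]]·[k, ln C]ᵀ = [19.9025, 12.5238]ᵀ.
Slope k = (n·Σln h·ln P − Σln h·Σln P)/(n·Σ(ln h)² − (Σln h)²) = (6·19.9025 − 8.1197·12.5238)/17.0487 = 1.03967; ln C = (Σln P − k·Σln h)/n = 0.68034, so C = exp(0.68034) = 1.97455.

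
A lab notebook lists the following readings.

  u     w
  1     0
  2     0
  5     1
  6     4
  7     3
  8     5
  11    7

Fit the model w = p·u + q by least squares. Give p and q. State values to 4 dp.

p = 0.7380, q = -1.3600

Entries of AᵀA: Σu·u = 300, Σu = 40, Σ1 = 7.
Moment sums: Σu·w = 167, Σw = 20.
AᵀA·[p, q]ᵀ = Aᵀw becomes [[300, 40]; [40, 7]]·[p, q]ᵀ = [167, 20]ᵀ.
Δ = 300·7 − 40² = 500.
p = (167·7 − 40·20)/500 = 369/500; q = (300·20 − 40·167)/500 = -34/25.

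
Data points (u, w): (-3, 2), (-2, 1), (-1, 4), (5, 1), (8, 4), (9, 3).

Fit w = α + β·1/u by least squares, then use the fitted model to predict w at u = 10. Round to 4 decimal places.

MᵀM·[α, β]ᵀ = Mᵀw reads: 6·α + (-503/360)·β = 15;  (-503/360)·α + (185209/129600)·β = -62/15.
(Σ1 = 6, Σ1/u = -503/360, Σ1/u·1/u = 185209/129600, Σw = 15, Σ1/u·w = -62/15.)
Δ = 6·(185209/129600) − (-503/360)² = 171649/25920.
α = (15·(185209/129600) − (-503/360)·(-62/15))/(171649/25920) = 2029671/858245; β = (6·(-62/15) − (-503/360)·15)/(171649/25920) = -99576/171649.
At u = 10: ŵ = (2029671/858245)·(1) + (-99576/171649)·(1/10) = 1979883/858245.

ŵ = 2.3069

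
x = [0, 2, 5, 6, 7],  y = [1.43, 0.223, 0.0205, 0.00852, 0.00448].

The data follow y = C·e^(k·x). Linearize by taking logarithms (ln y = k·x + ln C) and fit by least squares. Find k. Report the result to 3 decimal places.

k = -0.826

Taking logs, ln y = k·x + ln C, so regress ln y on x.
Σx = 20.0000, Σ(x)² = 114.0000, Σln y = -15.2037, Σx·ln y = -88.8868.
Equations: 114.0000·k + 20.0000·ln C = -88.8868;  20.0000·k + 5·ln C = -15.2037.
Δ = 114.0000·5 − (20.0000)² = 170.0000; k = (-88.8868·5 − 20.0000·-15.2037)/170.0000 = -0.82565, ln C = (114.0000·-15.2037 − 20.0000·-88.8868)/170.0000 = 0.26184.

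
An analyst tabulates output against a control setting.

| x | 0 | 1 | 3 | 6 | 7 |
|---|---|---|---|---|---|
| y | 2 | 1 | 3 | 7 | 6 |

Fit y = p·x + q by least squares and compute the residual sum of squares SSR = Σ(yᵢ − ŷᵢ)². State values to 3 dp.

MᵀM·[p, q]ᵀ = Mᵀy reads: 95·p + 17·q = 94;  17·p + 5·q = 19.
Determinant 95·5 − 17² = 186.
p = (94·5 − 17·19)/186 = 49/62; q = (95·19 − 17·94)/186 = 69/62.
Residuals: 55/62, -28/31, -15/31, 71/62, -20/31; SSR = 221/62.

SSR = 3.565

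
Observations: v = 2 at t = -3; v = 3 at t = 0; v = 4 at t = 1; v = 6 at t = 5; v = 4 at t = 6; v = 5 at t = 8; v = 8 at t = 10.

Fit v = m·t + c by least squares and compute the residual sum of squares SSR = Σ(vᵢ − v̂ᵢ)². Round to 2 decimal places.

Sums needed: Σt·t = 235, Σt = 27, Σ1 = 7.
Right-hand side: Σt·v = 172, Σv = 32.
AᵀA·[m, c]ᵀ = Aᵀv becomes [[235, 27]; [27, 7]]·[m, c]ᵀ = [172, 32]ᵀ.
Determinant 235·7 − 27² = 916.
m = (172·7 − 27·32)/916 = 85/229; c = (235·32 − 27·172)/916 = 719/229.
Residuals: -6/229, -32/229, 112/229, 230/229, -313/229, -254/229, 263/229; SSR = 1302/229.

SSR = 5.69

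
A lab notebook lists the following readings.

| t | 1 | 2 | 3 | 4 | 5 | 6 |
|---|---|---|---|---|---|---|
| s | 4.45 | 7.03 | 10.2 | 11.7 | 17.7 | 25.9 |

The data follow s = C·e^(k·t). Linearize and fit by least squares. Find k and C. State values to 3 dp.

k = 0.335, C = 3.390

Let Y = ln s. Fitting Y = k·t + ln C by least squares:
AᵀA = [[91.0000, 21.0000]; [21.0000, 6]], rhs = [56.0921, 14.3529]ᵀ  (here Σt = 21.0000, Σ(t)² = 91.0000, Σln s = 14.3529, Σt·ln s = 56.0921).
Slope k = (n·Σt·ln s − Σt·Σln s)/(n·Σ(t)² − (Σt)²) = (6·56.0921 − 21.0000·14.3529)/105.0000 = 0.33469; ln C = (Σln s − k·Σt)/n = 1.22074, so C = exp(1.22074) = 3.38971.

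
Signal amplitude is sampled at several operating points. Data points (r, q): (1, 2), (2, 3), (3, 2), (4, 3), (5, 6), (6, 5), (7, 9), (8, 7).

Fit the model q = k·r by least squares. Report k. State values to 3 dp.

Compute the Gram sums: Σr·r = 204.
Moment sums: Σr·q = 205.
Hence k = 205 / 204 ≈ 1.0049.

k = 1.005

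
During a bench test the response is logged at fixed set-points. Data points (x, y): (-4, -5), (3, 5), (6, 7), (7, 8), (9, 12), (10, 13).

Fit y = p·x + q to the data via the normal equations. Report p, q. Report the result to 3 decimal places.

Compute the Gram sums: Σx·x = 291, Σx = 31, Σ1 = 6.
For Mᵀy: Σx·y = 371, Σy = 40.
So MᵀM·[p, q]ᵀ = Mᵀy: [[291, 31]; [31, 6]]·[p, q]ᵀ = [371, 40]ᵀ.
Eliminating q: 6·(row 1) − 31·(row 2) gives 785·p = 6·371 − 31·40 = 986, so p = 986/785.
Then q = (40 − 31·(986/785))/6 = 139/785.

p = 1.256, q = 0.177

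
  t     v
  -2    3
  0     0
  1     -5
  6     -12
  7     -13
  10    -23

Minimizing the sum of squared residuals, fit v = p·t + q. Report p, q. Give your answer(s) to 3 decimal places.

Entries of XᵀX: Σt·t = 190, Σt = 22, Σ1 = 6.
Right-hand side: Σt·v = -404, Σv = -50.
Eliminating q: 6·(row 1) − 22·(row 2) gives 656·p = 6·(-404) − 22·(-50) = -1324, so p = -331/164.
Then q = ((-50) − 22·(-331/164))/6 = -153/164.

p = -2.018, q = -0.933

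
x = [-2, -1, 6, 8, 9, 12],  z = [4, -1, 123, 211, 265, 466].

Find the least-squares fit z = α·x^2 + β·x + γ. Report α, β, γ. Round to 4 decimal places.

Sums needed: Σx^2·x^2 = 32706, Σx^2·x = 3176, Σx^2 = 330, Σx·x = 330, Σx = 32, Σ1 = 6.
Right-hand side: Σx^2·z = 106516, Σx·z = 10396, Σz = 1068.
Solving the 3×3 system (Gaussian elimination) gives α = 358916/117825, β = 95298/39275, γ = -292298/117825.

α = 3.0462, β = 2.4264, γ = -2.4808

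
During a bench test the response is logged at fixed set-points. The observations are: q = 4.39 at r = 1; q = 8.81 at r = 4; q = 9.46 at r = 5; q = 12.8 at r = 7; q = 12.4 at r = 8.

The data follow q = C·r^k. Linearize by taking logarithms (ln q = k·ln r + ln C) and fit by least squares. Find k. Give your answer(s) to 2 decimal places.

k = 0.52

Taking logs, ln q = k·ln r + ln C, so regress ln q on ln r.
Sums: Σln r = 7.0211, Σ(ln r)² = 12.6227, Σln q = 10.9694, Σln r·ln q = 16.8293.
Normal system: [[12.6227, 7.0211]; [7.0211, 5]]·[k, ln C]ᵀ = [16.8293, 10.9694]ᵀ.
Δ = 12.6227·5 − (7.0211)² = 13.8181; k = (16.8293·5 − 7.0211·10.9694)/13.8181 = 0.51595, ln C = (12.6227·10.9694 − 7.0211·16.8293)/13.8181 = 1.46939.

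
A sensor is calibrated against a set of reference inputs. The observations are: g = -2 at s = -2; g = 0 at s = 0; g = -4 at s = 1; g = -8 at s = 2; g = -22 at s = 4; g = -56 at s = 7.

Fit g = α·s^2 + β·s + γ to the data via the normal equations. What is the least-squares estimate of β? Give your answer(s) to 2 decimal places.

Compute the Gram sums: Σs^2·s^2 = 2690, Σs^2·s = 408, Σs^2 = 74, Σs·s = 74, Σs = 12, Σ1 = 6.
For Mᵀg: Σs^2·g = -3140, Σs·g = -496, Σg = -92.
Solving the 3×3 system (Gaussian elimination) gives α = -1436/1595, β = -12428/7975, γ = -306/275.

β = -1.56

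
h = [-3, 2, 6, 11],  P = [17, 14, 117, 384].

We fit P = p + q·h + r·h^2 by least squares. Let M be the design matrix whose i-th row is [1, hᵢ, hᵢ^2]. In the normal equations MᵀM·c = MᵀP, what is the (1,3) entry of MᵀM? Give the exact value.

Row 1 ↔ basis 1, column 3 ↔ basis h^2, so (MᵀM)_{1,3} = Σᵢ h^2 = (1)·(9) + (1)·(4) + (1)·(36) + (1)·(121) = 170.

170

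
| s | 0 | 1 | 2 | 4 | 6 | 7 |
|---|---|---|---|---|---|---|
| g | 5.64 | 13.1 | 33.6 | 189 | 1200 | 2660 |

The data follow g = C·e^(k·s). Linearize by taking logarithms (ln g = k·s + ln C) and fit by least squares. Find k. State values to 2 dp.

Taking logs, ln g = k·s + ln C, so regress ln g on s.
XᵀX = [[106.0000, 20.0000]; [20.0000, 6]], rhs = [128.3117, 28.0349]ᵀ  (here Σs = 20.0000, Σ(s)² = 106.0000, Σln g = 28.0349, Σs·ln g = 128.3117).
Solving (det = 236.0000): k = 0.88632, ln C = 1.71809.

k = 0.89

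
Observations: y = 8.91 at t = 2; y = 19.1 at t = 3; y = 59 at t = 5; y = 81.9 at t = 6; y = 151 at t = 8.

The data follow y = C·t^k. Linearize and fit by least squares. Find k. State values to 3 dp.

Linearized form: ln y = k·ln t + ln C. From the 5 transformed points,
AᵀA = [[11.8122, 7.2724]; [7.2724, 5]], rhs = [29.6459, 18.6372]ᵀ  (here Σln t = 7.2724, Σ(ln t)² = 11.8122, Σln y = 18.6372, Σln t·ln y = 29.6459).
Slope k = (n·Σln t·ln y − Σln t·Σln y)/(n·Σ(ln t)² − (Σln t)²) = (5·29.6459 − 7.2724·18.6372)/6.1731 = 2.05609; ln C = (Σln y − k·Σln t)/n = 0.73690.

k = 2.056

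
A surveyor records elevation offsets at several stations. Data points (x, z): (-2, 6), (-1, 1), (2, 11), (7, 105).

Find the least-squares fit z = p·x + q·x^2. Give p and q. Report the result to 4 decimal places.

Compute the Gram sums: Σx·x = 58, Σx·x^2 = 342, Σx^2·x^2 = 2434.
For Aᵀz: Σx·z = 744, Σx^2·z = 5214.
So AᵀA·[p, q]ᵀ = Aᵀz: [[58, 342]; [342, 2434]]·[p, q]ᵀ = [744, 5214]ᵀ.
det = 58·2434 − 342² = 24208.
p = (744·2434 − 342·5214)/24208 = 6927/6052; q = (58·5214 − 342·744)/24208 = 11991/6052.

p = 1.1446, q = 1.9813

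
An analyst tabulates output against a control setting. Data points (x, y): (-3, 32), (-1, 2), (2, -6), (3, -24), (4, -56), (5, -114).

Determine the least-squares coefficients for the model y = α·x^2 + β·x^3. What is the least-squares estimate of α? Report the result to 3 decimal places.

The normal system MᵀM·[α, β]ᵀ = Mᵀy is [[1060, 4180]; [4180, 21244]]·[α, β]ᵀ = [-3696, -19396]ᵀ.
Eliminating β: 21244·(row 1) − 4180·(row 2) gives 5046240·α = 21244·(-3696) − 4180·(-19396) = 2557456, so α = 159841/315390.
Then β = ((-19396) − 4180·(159841/315390))/21244 = -63881/63078.

α = 0.507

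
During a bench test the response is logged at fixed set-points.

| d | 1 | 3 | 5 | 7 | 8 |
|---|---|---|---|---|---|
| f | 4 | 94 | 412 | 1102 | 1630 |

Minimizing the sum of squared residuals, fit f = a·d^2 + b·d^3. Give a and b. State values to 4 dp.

a = 1.5000, b = 2.9968

Entries of XᵀX: Σd^2·d^2 = 7204, Σd^2·d^3 = 52944, Σd^3·d^3 = 396148.
Moment sums: Σd^2·f = 169468, Σd^3·f = 1266588.
det = 7204·396148 − 52944² = 50783056.
a = (169468·396148 − 52944·1266588)/50783056 = 4760887/3173941; b = (7204·1266588 − 52944·169468)/50783056 = 9511635/3173941.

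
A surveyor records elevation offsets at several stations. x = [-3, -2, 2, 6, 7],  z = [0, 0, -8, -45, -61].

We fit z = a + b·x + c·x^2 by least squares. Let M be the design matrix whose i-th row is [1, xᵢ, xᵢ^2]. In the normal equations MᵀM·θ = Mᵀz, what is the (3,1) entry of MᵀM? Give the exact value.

102

Row 3 ↔ basis x^2, column 1 ↔ basis 1, so (MᵀM)_{3,1} = Σᵢ x^2 = (9)·(1) + (4)·(1) + (4)·(1) + (36)·(1) + (49)·(1) = 102.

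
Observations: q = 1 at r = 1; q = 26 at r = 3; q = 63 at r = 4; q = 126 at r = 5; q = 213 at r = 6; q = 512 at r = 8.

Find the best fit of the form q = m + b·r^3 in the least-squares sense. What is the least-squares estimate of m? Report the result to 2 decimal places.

Setting ∂/∂m … = 0 gives: 6·m + 945·b = 941;  945·m + 329251·b = 328637.
(Σ1 = 6, Σr^3 = 945, Σr^3·r^3 = 329251, Σq = 941, Σr^3·q = 328637.)
Determinant 6·329251 − 945² = 1082481.
m = (941·329251 − 945·328637)/1082481 = -736774/1082481; b = (6·328637 − 945·941)/1082481 = 360859/360827.

m = -0.68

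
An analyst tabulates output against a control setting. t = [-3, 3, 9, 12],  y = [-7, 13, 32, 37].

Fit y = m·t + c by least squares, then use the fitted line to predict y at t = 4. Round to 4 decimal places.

ŷ = 15.0000

The normal system AᵀA·[m, c]ᵀ = Aᵀy is [[243, 21]; [21, 4]]·[m, c]ᵀ = [792, 75]ᵀ.
Δ = 243·4 − 21² = 531.
m = (792·4 − 21·75)/531 = 3; c = (243·75 − 21·792)/531 = 3.
At t = 4: ŷ = (3)·(4) + (3)·(1) = 15.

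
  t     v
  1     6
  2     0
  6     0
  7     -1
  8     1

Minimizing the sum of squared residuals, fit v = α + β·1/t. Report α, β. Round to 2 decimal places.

α = -1.31, β = 6.48

The normal equations are: 5·α + (325/168)·β = 6;  (325/168)·α + (37081/28224)·β = 335/56.
Determinant 5·(37081/28224) − (325/168)² = 19945/7056.
α = (6·(37081/28224) − (325/168)·(335/56))/(19945/7056) = -104139/79780; β = (5·(335/56) − (325/168)·6)/(19945/7056) = 25830/3989.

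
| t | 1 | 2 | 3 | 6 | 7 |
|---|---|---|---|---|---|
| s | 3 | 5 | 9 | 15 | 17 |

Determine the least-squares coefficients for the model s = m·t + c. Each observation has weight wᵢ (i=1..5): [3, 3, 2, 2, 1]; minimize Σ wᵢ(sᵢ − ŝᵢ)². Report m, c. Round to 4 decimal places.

With design matrix M, MᵀWM = [[154, 34]; [34, 11]] and MᵀWs = [392, 89]ᵀ.
Δ = 154·11 − 34² = 538.
m = (392·11 − 34·89)/538 = 643/269; c = (154·89 − 34·392)/538 = 189/269.

m = 2.3903, c = 0.7026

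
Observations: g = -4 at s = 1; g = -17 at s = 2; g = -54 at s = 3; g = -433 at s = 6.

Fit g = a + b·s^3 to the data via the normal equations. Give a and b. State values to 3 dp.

a = -1.052, b = -1.999

Normal-equation sums: Σ1 = 4, Σs^3 = 252, Σs^3·s^3 = 47450.
And Σg = -508, Σs^3·g = -95126.
So XᵀX·[a, b]ᵀ = Xᵀg: [[4, 252]; [252, 47450]]·[a, b]ᵀ = [-508, -95126]ᵀ.
Determinant 4·47450 − 252² = 126296.
a = ((-508)·47450 − 252·(-95126))/126296 = -16606/15787; b = (4·(-95126) − 252·(-508))/126296 = -31561/15787.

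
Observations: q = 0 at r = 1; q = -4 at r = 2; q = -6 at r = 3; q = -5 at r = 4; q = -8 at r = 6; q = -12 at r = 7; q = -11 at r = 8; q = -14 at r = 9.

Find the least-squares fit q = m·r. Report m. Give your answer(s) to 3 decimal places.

m = -1.508

Normal-equation sums: Σr·r = 260.
For Aᵀq: Σr·q = -392.
m = (-392)/260 = -1.50769.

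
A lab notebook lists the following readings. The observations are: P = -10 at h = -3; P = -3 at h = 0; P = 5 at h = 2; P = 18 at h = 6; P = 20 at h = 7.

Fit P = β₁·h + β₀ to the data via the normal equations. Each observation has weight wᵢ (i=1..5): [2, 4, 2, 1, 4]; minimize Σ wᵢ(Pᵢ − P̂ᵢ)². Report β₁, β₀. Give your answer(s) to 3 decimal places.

Sums needed: Σwᵢ·h·h = 258, Σwᵢ·h = 32, Σwᵢ·1 = 13.
And Σwᵢ·h·P = 748, Σwᵢ·P = 76.
Δ = 258·13 − 32² = 2330.
β₁ = (748·13 − 32·76)/2330 = 3646/1165; β₀ = (258·76 − 32·748)/2330 = -2164/1165.

β₁ = 3.130, β₀ = -1.858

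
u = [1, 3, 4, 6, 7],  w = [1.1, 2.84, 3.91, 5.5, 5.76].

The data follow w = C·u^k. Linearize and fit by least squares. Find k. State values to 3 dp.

k = 0.875

Linearized form: ln w = k·ln u + ln C. From the 5 transformed points,
XᵀX = [[10.1257, 6.2226]; [6.2226, 5]], rhs = [9.4987, 5.9583]ᵀ  (here Σln u = 6.2226, Σ(ln u)² = 10.1257, Σln w = 5.9583, Σln u·ln w = 9.4987).
Slope k = (n·Σln u·ln w − Σln u·Σln w)/(n·Σ(ln u)² − (Σln u)²) = (5·9.4987 − 6.2226·5.9583)/11.9082 = 0.87479; ln C = (Σln w − k·Σln u)/n = 0.10298.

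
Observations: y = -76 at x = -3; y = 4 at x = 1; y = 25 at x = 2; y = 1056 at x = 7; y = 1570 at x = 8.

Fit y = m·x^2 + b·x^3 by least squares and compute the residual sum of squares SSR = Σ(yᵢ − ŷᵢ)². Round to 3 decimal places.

Forming MᵀM = [[6595, 49365]; [49365, 380587]] and Mᵀy = [151644, 1168304]ᵀ gives MᵀM·[m, b]ᵀ = Mᵀy.
Eliminating b: 380587·(row 1) − 49365·(row 2) gives 73068040·m = 380587·151644 − 49365·1168304 = 40408068, so m = 10102017/18267010.
Then b = (1168304 − 49365·(10102017/18267010))/380587 = 10952941/3653402.
Residuals: -281939/9133505, 4100659/9133505, -10925229/9133505, 5334956/9133505, -3426174/9133505; SSR = 19319631/9133505.

SSR = 2.115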